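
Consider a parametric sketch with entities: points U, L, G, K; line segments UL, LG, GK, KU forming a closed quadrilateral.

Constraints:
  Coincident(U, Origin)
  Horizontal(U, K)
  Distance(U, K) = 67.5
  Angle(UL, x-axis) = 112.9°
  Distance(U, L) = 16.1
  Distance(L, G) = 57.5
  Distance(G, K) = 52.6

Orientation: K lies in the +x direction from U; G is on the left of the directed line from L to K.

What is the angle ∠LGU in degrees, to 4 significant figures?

14.74°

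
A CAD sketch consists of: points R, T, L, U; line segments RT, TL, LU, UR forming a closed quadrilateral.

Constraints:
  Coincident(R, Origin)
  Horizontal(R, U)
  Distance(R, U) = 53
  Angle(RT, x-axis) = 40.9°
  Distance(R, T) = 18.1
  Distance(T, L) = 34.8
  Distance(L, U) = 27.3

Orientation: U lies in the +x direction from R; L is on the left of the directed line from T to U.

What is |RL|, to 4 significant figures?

52.41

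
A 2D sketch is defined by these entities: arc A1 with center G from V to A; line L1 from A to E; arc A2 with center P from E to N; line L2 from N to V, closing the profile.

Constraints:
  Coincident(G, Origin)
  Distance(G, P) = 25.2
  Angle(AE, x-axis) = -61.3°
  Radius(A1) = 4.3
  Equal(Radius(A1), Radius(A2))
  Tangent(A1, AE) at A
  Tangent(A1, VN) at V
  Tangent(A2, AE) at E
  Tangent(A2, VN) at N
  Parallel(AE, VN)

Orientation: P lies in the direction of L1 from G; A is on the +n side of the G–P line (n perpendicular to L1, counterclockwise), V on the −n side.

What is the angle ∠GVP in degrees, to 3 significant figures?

80.3°

The slot axis is L1's direction at -61.3°, so u = (cos -61.3°, sin -61.3°) = (0.480, -0.877) and n = (−sin -61.3°, cos -61.3°) = (0.877, 0.480). G is at the origin and P lies 25.2 along u from G, so P = 25.2·u = (12.1, -22.1). Tangency of A1 to both parallel lines with radius 4.3 puts A and V at G ± 4.3·n: A = (3.77, 2.06), V = (-3.77, -2.06). Then cos ∠GVP = VG·VP / (|VG||VP|), giving 80.3°.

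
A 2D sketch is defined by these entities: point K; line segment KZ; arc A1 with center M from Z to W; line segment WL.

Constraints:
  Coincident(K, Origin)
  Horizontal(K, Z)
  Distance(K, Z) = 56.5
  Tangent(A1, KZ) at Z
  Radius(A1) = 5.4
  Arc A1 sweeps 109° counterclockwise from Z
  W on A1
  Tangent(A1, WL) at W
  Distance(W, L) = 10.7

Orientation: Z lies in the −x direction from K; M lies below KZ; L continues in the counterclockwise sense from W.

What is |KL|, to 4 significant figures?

60.64

K is at the origin; KZ is horizontal with |KZ| = 56.5 and Z on the −x side, so Z = (-56.50, 0.000). A1 meets KZ tangentially, so MZ is at right angles to KZ, so M = Z + (0, -5.4) = (-56.50, -5.400). On A1, Z sits at bearing 90° from M; a 109° counterclockwise sweep puts W at bearing 199°, so W = M + 5.4·(cos 199°, sin 199°) = (-61.61, -7.158). Tangency of A1 to WL means the radius MW is perpendicular to WL, so WL runs along (−sin 199°, cos 199°); with |WL| = 10.7, L = (-58.12, -17.28). Then |KL| = |L − K| = 60.64.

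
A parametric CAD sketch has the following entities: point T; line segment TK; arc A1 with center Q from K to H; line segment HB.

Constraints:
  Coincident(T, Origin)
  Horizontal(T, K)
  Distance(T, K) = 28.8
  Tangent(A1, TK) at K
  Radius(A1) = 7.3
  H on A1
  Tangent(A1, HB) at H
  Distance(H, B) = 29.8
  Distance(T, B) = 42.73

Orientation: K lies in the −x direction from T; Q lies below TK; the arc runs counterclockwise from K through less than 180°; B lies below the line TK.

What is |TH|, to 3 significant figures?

36.8

Checks: T.y = 0.00, K.y = 0.00 ✓; |QH| = 7.300 ✓; ∠(QH, HB) = 90.00° ✓; |HB| = 29.80 ✓; |TB| = 42.73 ✓.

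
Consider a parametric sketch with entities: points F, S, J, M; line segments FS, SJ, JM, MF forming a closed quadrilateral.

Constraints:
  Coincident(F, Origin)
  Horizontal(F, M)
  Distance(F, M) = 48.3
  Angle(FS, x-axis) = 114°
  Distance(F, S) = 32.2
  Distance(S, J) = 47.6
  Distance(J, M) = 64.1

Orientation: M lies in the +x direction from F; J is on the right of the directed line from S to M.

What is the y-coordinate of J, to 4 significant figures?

-18.18

F is at the origin; FM is horizontal with |FM| = 48.3 and M in +x, so M = (48.3, 0). FS runs at 114.0° with |FS| = 32.2, so S = (-13.10, 29.42). J is determined by |SJ| = 47.6 and |JM| = 64.1 together: it lies at the intersection of circle(S, 47.6) and circle(M, 64.1). With |SM| = 68.08, the foot of the radical line on SM is 20.50 from S and the perpendicular offset is √(47.6² − 20.50²) = 42.96. Taking the right-of-SM solution: J = (-13.17, -18.18).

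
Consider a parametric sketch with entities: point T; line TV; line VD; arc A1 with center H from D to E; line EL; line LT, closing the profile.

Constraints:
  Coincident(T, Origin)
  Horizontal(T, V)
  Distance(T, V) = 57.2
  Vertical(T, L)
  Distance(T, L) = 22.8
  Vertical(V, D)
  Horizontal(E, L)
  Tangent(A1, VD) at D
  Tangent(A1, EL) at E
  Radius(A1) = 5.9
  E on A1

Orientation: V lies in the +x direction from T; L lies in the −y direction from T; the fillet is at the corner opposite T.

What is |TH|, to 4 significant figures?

54.01

T is at the origin; T and V share the same y with |TV| = 57.2 and V on the +x side, so V = (57.20, 0.000). TL is vertical with |TL| = 22.8 and L on the −y side, so L = (0.000, -22.80). The virtual corner opposite T is at (57.20, -22.80). The tangent condition forces HD to be normal to VD and tangency of A1 to EL means the radius HE is perpendicular to EL, with radius 5.9, so the center H sits 5.9 in from both sides at H = (51.30, -16.90). Then |TH| = |H − T| = 54.01.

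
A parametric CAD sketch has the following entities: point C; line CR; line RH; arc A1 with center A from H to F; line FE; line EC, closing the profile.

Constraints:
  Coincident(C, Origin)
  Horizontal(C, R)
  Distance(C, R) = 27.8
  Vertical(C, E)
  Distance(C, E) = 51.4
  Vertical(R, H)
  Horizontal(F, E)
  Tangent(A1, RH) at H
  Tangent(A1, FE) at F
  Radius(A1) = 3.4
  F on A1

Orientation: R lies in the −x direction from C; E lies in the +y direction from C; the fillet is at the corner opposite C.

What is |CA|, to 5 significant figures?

53.846

C is at the origin; CR is horizontal with |CR| = 27.8 and R on the −x side, so R = (-27.800, 0.0000). C and E share the same x with |CE| = 51.4 and E on the +y side, so E = (0.0000, 51.400). The virtual corner opposite C is at (-27.800, 51.400). Since A1 is tangent to RH there, AH ⟂ RH and A1 meets FE tangentially, so AF is at right angles to FE, with radius 3.4, so the center A sits 3.4 in from both sides at A = (-24.400, 48.000). Then |CA| = |A − C| = 53.846.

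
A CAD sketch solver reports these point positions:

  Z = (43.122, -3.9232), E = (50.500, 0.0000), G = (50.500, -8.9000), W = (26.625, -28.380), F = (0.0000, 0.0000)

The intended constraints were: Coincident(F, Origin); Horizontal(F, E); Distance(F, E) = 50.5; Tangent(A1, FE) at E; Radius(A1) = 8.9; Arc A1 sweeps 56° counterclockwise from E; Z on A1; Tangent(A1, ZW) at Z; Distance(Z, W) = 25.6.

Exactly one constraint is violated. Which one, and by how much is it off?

Distance(Z, W) = 25.6 — off by 3.90.

F = (0.00, 0.00) ✓; F.y = 0.00, E.y = 0.00 ✓; |FE| = 50.50 ✓; ∠(GE, EF) = 90.00° ✓; |GE| = 8.900 ✓; bearing(G→Z) − bearing(G→E) = 56.00° ✓; |GZ| = 8.900 ✓; ∠(GZ, ZW) = 90.00° ✓; |ZW| = 29.50 ✗.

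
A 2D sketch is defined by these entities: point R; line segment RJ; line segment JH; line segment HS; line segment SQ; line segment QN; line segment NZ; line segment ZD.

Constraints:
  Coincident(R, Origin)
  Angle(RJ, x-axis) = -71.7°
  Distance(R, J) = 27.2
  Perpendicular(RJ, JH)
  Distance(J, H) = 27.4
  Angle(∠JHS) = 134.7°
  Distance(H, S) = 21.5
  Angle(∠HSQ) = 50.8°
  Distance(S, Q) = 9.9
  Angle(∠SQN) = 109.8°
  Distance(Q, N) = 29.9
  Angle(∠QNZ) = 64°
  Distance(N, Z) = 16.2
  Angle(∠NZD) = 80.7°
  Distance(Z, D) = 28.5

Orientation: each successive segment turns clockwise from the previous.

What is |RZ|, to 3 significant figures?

52.3

R is at the origin; RJ runs at -71.7° with length 27.2, so J = (8.54, -25.8). RJ is perpendicular to JH, so JH runs at -162°; with |JH| = 27.4, H = (-17.5, -34.4). ∠JHS = 134.7° gives HS at 153° from the x-axis; with |HS| = 21.5, S = (-36.6, -24.7). ∠HSQ = 50.8° gives SQ at 23.8° from the x-axis; with |SQ| = 9.9, Q = (-27.6, -20.7). ∠SQN = 109.8° gives QN at -46.4° from the x-axis; with |QN| = 29.9, N = (-6.95, -42.3). ∠QNZ = 64.0° gives NZ at -162° from the x-axis; with |NZ| = 16.2, Z = (-22.4, -47.2). Then |RZ| = |Z − R| = 52.3.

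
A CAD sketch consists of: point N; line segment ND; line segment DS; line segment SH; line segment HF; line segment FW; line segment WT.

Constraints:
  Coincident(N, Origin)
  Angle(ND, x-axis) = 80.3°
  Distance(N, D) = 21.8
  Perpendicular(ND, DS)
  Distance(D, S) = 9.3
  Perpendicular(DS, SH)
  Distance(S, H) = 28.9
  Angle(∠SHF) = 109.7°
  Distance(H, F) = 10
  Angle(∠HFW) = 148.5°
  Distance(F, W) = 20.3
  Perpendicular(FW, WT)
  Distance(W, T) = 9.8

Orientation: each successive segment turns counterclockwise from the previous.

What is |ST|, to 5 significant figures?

32.978

N is at the origin; ND runs at 80.3° with length 21.8, so D = (3.6731, 21.488). The perpendicularity gives DS at right angles to ND, so DS runs at 170.30°; with |DS| = 9.3, S = (-5.4940, 23.055). DS ⟂ SH, so SH runs at -99.700°; with |SH| = 28.9, H = (-10.363, -5.4315). ∠SHF = 109.7° gives HF at -29.400° from the x-axis; with |HF| = 10.0, F = (-1.6512, -10.341). ∠HFW = 148.5° gives FW at 2.1000° from the x-axis; with |FW| = 20.3, W = (18.635, -9.5967). The perpendicularity gives WT at right angles to FW, so WT runs at 92.100°; with |WT| = 9.8, T = (18.276, 0.19670). Then |ST| = |T − S| = 32.978.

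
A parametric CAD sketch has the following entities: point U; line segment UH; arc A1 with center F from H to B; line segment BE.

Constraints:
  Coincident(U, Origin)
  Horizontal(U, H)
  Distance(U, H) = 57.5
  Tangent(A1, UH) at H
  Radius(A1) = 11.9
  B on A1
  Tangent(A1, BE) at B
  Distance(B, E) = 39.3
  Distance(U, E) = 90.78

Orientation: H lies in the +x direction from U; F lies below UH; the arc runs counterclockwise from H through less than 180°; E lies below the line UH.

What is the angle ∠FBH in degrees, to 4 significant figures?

22.37°

U is at the origin; U and H share the same y with |UH| = 57.5 and H on the +x side, so H = (57.50, 0.000). Tangency of A1 to UH means the radius FH is perpendicular to UH, so F = H + (0, -11.9) = (57.50, -11.90). Since FB ⟂ BE (tangency), |FE| = √(11.9² + 39.3²) = 41.06 regardless of where B sits on A1. So E lies on both circle(U, 90.78) and circle(F, 41.06); the below-UH intersection is E = (77.04, -48.01). B is the foot of the tangent from E: B = (49.12, -20.35).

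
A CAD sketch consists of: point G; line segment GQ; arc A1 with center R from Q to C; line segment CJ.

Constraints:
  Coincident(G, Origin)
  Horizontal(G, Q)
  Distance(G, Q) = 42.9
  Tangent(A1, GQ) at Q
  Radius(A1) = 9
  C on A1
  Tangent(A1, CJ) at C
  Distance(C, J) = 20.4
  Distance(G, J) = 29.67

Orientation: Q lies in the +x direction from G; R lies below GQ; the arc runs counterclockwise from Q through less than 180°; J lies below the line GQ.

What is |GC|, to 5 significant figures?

36.144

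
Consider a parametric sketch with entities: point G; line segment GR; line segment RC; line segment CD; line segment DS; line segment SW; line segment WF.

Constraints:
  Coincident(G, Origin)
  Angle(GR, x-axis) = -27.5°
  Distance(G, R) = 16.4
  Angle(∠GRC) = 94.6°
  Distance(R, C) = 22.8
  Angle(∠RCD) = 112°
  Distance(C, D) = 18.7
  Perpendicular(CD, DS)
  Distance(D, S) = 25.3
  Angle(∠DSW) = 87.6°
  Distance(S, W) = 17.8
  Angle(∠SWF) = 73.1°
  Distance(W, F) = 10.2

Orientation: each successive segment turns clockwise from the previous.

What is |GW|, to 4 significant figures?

6.523

G is at the origin; GR runs at -27.5° with length 16.4, so R = (14.55, -7.573). ∠GRC = 94.6° gives RC at -112.9° from the x-axis; with |RC| = 22.8, C = (5.675, -28.58). ∠RCD = 112.0° gives CD at 179.1° from the x-axis; with |CD| = 18.7, D = (-13.02, -28.28). CD ⟂ DS, so DS runs at 89.10°; with |DS| = 25.3, S = (-12.63, -2.985). ∠DSW = 87.6° gives SW at -3.300° from the x-axis; with |SW| = 17.8, W = (5.145, -4.010). Then |GW| = |W − G| = 6.523.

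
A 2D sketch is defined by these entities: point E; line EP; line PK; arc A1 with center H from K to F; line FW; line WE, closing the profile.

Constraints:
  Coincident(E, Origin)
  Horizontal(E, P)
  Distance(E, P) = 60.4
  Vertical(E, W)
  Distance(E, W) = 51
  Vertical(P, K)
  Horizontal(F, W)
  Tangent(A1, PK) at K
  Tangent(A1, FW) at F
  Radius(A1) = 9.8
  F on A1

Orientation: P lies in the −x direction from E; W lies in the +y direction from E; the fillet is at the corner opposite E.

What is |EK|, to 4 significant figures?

73.11

E is at the origin; E and P share the same y with |EP| = 60.4 and P on the −x side, so P = (-60.40, 0.000). EW is vertical with |EW| = 51.0 and W on the +y side, so W = (0.000, 51.00). The virtual corner opposite E is at (-60.40, 51.00). A1 meets PK tangentially, so HK is at right angles to PK and since A1 is tangent to FW there, HF ⟂ FW, with radius 9.8, so the center H sits 9.8 in from both sides at H = (-50.60, 41.20). That places the tangent points at K = (-60.40, 41.20) on PK and F = (-50.60, 51.00) on FW. Then |EK| = |K − E| = 73.11.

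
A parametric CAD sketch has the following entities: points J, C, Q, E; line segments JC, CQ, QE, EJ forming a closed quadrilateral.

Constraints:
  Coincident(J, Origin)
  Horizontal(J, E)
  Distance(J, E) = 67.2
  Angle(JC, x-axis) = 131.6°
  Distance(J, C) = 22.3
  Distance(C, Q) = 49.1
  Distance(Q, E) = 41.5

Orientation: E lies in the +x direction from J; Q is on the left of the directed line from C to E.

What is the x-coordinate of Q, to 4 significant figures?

33.67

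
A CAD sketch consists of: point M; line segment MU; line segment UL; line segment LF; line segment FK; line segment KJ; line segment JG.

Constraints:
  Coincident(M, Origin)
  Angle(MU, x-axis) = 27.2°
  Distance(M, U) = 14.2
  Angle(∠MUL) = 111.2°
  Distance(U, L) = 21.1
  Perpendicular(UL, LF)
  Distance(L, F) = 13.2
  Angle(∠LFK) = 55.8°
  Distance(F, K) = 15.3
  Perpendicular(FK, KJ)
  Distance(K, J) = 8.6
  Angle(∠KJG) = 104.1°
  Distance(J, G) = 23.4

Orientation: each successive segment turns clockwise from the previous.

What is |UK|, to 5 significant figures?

9.6172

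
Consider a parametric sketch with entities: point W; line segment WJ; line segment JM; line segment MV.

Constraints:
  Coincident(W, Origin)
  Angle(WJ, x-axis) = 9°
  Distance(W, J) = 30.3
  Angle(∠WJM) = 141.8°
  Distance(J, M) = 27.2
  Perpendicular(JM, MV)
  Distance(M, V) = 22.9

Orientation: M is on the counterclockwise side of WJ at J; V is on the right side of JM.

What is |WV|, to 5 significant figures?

65.847

∠WJM = 141.8°, so JM runs at 9.0° + (180° − 141.8°) = 47.200° from the x-axis; with |JM| = 27.2, M = J + 27.2·(cos 47.200°, sin 47.200°) = (48.408, 24.697). JM is perpendicular to MV; with |MV| = 22.9 on the right of JM, V = M + 22.9·(0.73373, -0.67944) = (65.210, 9.1382). Then |WV| = |V − W| = 65.847.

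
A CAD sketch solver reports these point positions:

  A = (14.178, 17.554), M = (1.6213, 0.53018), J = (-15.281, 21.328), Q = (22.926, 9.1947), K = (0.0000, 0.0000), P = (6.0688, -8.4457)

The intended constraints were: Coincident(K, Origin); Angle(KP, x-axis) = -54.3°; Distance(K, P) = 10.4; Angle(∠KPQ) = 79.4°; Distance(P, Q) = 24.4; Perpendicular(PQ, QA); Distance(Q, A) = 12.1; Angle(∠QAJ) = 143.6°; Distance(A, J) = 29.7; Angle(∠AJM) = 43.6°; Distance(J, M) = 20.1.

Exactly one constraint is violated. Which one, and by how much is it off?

Distance(J, M) = 20.1 — off by 6.70.

K = (0.00, 0.00) ✓; KP at -54.30° ✓; |KP| = 10.40 ✓; ∠KPQ = 79.40° ✓; |PQ| = 24.40 ✓; ∠(PQ, QA) = 90.00° ✓; |QA| = 12.10 ✓; ∠QAJ = 143.6° ✓; |AJ| = 29.70 ✓; ∠AJM = 43.60° ✓; |JM| = 26.80 ✗.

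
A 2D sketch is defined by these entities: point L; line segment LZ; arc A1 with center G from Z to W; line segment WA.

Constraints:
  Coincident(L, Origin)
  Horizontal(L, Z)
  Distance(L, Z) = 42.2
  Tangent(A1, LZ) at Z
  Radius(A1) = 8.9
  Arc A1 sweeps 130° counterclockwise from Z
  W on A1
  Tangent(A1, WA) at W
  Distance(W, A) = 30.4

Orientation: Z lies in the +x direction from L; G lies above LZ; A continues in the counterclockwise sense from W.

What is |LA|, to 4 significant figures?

48.02

L is at the origin; L and Z share the same y with |LZ| = 42.2 and Z on the +x side, so Z = (42.20, 0.000). The tangent condition forces GZ to be normal to LZ, so G = Z + (0, 8.9) = (42.20, 8.900). On A1, Z sits at bearing -90° from G; a 130° counterclockwise sweep puts W at bearing 40°, so W = G + 8.9·(cos 40°, sin 40°) = (49.02, 14.62). The tangent condition forces GW to be normal to WA, so WA runs along (−sin 40°, cos 40°); with |WA| = 30.4, A = (29.48, 37.91). Then |LA| = |A − L| = 48.02.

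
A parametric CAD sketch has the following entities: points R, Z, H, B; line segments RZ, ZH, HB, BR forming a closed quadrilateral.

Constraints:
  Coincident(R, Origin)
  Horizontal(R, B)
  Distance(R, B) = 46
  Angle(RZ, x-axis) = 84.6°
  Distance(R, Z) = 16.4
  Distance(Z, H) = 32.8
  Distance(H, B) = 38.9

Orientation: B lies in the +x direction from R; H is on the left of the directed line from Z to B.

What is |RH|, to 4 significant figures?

45.08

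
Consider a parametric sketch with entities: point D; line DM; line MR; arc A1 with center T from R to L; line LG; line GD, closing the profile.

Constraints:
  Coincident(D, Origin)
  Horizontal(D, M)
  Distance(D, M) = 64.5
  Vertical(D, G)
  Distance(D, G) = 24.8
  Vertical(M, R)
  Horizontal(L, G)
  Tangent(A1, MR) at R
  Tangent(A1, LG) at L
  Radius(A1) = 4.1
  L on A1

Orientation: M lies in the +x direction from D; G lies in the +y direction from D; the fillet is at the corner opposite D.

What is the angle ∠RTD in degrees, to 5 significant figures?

161.08°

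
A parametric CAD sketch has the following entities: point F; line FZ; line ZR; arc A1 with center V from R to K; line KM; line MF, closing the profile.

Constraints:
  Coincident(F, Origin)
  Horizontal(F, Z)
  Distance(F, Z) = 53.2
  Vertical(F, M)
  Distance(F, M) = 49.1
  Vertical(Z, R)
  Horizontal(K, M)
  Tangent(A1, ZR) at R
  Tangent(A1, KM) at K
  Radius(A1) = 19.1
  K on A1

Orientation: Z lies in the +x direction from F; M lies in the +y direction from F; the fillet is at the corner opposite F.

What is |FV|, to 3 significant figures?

45.4

F is at the origin; F and Z share the same y with |FZ| = 53.2 and Z on the +x side, so Z = (53.2, 0.00). F and M share the same x with |FM| = 49.1 and M on the +y side, so M = (0.00, 49.1). The virtual corner opposite F is at (53.2, 49.1). The tangent condition forces VR to be normal to ZR and A1 meets KM tangentially, so VK is at right angles to KM, with radius 19.1, so the center V sits 19.1 in from both sides at V = (34.1, 30.0). Then |FV| = |V − F| = 45.4.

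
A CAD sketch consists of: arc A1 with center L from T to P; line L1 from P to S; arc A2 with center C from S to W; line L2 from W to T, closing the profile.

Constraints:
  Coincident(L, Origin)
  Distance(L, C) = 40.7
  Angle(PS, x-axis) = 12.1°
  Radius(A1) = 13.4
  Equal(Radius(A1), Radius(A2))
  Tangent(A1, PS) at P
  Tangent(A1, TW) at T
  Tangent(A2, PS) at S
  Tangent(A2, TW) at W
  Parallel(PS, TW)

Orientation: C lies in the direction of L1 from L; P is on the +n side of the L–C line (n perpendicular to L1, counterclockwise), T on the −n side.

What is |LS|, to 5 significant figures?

42.849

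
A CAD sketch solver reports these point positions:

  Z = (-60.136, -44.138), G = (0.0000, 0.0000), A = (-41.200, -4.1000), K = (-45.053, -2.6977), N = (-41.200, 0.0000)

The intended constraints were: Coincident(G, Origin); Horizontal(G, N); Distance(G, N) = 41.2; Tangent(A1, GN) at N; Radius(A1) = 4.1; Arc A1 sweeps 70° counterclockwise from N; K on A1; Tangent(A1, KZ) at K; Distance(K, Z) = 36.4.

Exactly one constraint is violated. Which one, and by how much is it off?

Distance(K, Z) = 36.4 — off by 7.70.

G = (0.00, 0.00) ✓; G.y = 0.00, N.y = 0.00 ✓; |GN| = 41.20 ✓; ∠(AN, NG) = 90.00° ✓; |AN| = 4.100 ✓; bearing(A→K) − bearing(A→N) = 70.00° ✓; |AK| = 4.100 ✓; ∠(AK, KZ) = 90.00° ✓; |KZ| = 44.10 ✗.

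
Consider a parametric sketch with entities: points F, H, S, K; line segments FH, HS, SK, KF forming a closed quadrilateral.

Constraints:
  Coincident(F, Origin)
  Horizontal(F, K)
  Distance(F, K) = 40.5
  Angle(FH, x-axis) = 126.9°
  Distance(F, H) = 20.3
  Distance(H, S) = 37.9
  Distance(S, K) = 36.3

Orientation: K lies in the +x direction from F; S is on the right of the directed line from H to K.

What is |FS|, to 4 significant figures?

17.76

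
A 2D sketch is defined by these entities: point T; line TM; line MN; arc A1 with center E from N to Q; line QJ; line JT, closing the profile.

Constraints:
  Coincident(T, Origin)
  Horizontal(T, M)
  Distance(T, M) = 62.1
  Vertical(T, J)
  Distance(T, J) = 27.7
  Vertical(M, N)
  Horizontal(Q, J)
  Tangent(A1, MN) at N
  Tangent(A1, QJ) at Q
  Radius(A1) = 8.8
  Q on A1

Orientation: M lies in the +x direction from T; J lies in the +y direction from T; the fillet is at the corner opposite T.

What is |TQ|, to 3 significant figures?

60.1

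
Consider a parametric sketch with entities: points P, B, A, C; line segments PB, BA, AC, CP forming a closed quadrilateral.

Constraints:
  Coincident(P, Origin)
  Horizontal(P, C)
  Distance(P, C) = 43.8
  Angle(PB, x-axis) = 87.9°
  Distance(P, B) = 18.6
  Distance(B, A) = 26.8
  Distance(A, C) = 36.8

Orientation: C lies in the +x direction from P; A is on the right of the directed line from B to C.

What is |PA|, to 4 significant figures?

10.61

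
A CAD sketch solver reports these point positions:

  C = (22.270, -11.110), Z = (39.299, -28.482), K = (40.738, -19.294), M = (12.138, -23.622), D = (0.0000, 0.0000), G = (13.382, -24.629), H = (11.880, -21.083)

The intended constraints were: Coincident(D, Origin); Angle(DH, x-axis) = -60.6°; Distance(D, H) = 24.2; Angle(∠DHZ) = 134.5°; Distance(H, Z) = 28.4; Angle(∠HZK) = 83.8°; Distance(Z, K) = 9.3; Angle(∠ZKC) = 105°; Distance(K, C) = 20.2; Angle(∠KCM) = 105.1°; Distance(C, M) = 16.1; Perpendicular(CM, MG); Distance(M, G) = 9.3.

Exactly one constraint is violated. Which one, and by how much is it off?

Distance(M, G) = 9.3 — off by 7.70.

D = (0.00, 0.00) ✓; DH at -60.60° ✓; |DH| = 24.20 ✓; ∠DHZ = 134.5° ✓; |HZ| = 28.40 ✓; ∠HZK = 83.80° ✓; |ZK| = 9.300 ✓; ∠ZKC = 105.0° ✓; |KC| = 20.20 ✓; ∠KCM = 105.1° ✓; |CM| = 16.10 ✓; ∠(CM, MG) = 90.01° ✓; |MG| = 1.600 ✗.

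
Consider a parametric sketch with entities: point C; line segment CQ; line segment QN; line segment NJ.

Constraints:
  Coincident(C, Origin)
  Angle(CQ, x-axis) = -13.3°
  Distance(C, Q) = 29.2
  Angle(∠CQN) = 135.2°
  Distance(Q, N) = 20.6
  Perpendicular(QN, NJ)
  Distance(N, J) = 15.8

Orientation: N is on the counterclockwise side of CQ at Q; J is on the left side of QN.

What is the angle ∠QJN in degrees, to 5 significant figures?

52.512°

C is at the origin; CQ runs at -13.3° with length 29.2, so Q = 29.2·(cos -13.3°, sin -13.3°) = (28.417, -6.7175). ∠CQN = 135.2°, so QN runs at -13.3° + (180° − 135.2°) = 31.500° from the x-axis; with |QN| = 20.6, N = Q + 20.6·(cos 31.500°, sin 31.500°) = (45.981, 4.0460). QN is perpendicular to NJ; with |NJ| = 15.8 on the left of QN, J = N + 15.8·(-0.52250, 0.85264) = (37.726, 17.518). Then cos ∠QJN = JQ·JN / (|JQ||JN|), giving 52.512°.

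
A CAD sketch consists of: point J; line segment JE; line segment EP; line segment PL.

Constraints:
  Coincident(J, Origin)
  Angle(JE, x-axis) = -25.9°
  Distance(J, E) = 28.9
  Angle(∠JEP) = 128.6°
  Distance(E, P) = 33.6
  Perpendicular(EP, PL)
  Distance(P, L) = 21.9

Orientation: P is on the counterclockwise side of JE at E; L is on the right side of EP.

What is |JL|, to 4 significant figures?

68.15

J is at the origin; JE runs at -25.9° with length 28.9, so E = 28.9·(cos -25.9°, sin -25.9°) = (26.00, -12.62). ∠JEP = 128.6°, so EP runs at -25.9° + (180° − 128.6°) = 25.50° from the x-axis; with |EP| = 33.6, P = E + 33.6·(cos 25.50°, sin 25.50°) = (56.32, 1.842). EP ⟂ PL; with |PL| = 21.9 on the right of EP, L = P + 21.9·(0.4305, -0.9026) = (65.75, -17.93). Then |JL| = |L − J| = 68.15.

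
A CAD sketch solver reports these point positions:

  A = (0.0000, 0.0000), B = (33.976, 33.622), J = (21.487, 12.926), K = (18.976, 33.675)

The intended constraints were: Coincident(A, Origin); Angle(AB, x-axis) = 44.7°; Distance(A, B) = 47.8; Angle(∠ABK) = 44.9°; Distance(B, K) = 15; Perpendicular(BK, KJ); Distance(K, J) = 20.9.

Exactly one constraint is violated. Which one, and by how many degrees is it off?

Perpendicular(BK, KJ) — off by 7.10°.

A = (0.00, 0.00) ✓; AB at 44.70° ✓; |AB| = 47.80 ✓; ∠ABK = 44.90° ✓; |BK| = 15.00 ✓; ∠(BK, KJ) = 97.10° ✗; |KJ| = 20.90 ✓.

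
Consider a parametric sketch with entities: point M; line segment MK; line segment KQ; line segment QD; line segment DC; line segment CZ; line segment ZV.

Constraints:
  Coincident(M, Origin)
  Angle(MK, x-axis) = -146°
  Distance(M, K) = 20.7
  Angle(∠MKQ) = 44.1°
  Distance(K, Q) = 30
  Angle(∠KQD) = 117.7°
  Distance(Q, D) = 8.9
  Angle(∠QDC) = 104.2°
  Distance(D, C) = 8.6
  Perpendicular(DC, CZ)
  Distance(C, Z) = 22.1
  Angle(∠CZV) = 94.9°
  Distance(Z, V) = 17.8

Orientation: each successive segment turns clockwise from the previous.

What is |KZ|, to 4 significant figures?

13.28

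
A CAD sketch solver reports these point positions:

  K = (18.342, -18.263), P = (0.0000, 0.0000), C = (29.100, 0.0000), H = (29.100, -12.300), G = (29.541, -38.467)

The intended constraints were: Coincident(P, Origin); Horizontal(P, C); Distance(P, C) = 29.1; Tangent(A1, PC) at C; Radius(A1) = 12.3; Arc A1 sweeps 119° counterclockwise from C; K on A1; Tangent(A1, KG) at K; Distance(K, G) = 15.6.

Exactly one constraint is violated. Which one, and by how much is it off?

Distance(K, G) = 15.6 — off by 7.50.

P = (0.00, 0.00) ✓; P.y = 0.00, C.y = 0.00 ✓; |PC| = 29.10 ✓; ∠(HC, CP) = 90.00° ✓; |HC| = 12.30 ✓; bearing(H→K) − bearing(H→C) = 119.0° ✓; |HK| = 12.30 ✓; ∠(HK, KG) = 90.00° ✓; |KG| = 23.10 ✗.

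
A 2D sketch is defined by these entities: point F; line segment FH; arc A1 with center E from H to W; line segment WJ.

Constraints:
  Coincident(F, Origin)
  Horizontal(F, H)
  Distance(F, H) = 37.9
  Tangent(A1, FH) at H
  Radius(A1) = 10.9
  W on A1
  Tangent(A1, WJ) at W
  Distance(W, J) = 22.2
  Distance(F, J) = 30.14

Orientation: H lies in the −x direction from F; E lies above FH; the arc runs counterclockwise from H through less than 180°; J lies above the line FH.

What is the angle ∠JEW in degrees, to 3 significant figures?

63.8°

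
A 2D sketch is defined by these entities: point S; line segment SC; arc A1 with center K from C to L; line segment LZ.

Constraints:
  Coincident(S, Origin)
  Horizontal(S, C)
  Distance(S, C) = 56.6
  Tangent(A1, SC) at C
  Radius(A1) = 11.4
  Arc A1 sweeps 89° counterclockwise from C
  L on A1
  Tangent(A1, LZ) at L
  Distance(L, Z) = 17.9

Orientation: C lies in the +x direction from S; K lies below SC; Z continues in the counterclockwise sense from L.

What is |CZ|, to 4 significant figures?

31.37

S is at the origin; S and C share the same y with |SC| = 56.6 and C on the +x side, so C = (56.60, 0.000). The tangent condition forces KC to be normal to SC, so K = C + (0, -11.4) = (56.60, -11.40). On A1, C sits at bearing 90° from K; an 89° counterclockwise sweep puts L at bearing 179°, so L = K + 11.4·(cos 179°, sin 179°) = (45.20, -11.20). Since A1 is tangent to LZ there, KL ⟂ LZ, so LZ runs along (−sin 179°, cos 179°); with |LZ| = 17.9, Z = (44.89, -29.10). Then |CZ| = |Z − C| = 31.37.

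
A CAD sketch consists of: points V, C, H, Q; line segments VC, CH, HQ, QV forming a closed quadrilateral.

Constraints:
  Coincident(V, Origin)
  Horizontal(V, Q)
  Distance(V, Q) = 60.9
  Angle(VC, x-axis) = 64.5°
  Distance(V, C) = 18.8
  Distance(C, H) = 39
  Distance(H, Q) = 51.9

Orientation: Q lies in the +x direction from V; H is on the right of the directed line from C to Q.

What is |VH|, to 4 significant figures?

25.61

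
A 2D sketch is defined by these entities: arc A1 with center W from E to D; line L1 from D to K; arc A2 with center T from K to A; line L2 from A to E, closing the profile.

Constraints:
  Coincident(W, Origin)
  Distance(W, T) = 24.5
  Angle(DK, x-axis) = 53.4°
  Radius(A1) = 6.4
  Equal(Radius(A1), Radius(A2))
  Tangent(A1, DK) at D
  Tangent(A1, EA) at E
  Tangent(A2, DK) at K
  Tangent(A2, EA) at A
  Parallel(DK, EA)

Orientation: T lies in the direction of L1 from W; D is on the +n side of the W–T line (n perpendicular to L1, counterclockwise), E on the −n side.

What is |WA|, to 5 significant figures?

25.322

The slot axis is L1's direction at 53.4°, so u = (cos 53.4°, sin 53.4°) = (0.59622, 0.80282) and n = (−sin 53.4°, cos 53.4°) = (-0.80282, 0.59622). W is at the origin and T lies 24.5 along u from W, so T = 24.5·u = (14.608, 19.669). Tangency of A1 to both parallel lines with radius 6.4 puts D and E at W ± 6.4·n: D = (-5.1380, 3.8158), E = (5.1380, -3.8158). Equal radii place K and A the same way about T: K = T + 6.4·n = (9.4695, 23.485), A = T − 6.4·n = (19.746, 15.853). Then |WA| = |A − W| = 25.322.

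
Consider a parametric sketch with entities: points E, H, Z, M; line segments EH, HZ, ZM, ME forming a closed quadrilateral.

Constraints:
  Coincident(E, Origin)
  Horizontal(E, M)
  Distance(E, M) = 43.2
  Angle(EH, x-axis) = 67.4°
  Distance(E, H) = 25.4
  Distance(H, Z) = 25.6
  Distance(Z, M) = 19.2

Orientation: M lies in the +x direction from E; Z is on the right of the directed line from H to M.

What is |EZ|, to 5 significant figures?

24.240

E is at the origin; E and M share the same y with |EM| = 43.2 and M in +x, so M = (43.2, 0). EH runs at 67.4° with |EH| = 25.4, so H = (9.7611, 23.450). Z is determined by |HZ| = 25.6 and |ZM| = 19.2 together: it lies at the intersection of circle(H, 25.6) and circle(M, 19.2). With |HM| = 40.842, the foot of the radical line on HM is 23.931 from H and the perpendicular offset is √(25.6² − 23.931²) = 9.0922. Taking the right-of-HM solution: Z = (24.134, 2.2652).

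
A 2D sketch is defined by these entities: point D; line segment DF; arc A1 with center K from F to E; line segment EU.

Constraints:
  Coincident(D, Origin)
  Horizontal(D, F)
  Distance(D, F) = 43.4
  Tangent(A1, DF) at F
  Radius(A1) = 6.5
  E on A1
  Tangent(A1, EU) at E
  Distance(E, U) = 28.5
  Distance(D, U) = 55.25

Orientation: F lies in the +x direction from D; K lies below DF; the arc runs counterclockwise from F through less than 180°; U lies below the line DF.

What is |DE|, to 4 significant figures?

37.79

Checks: |KE| = 6.500 ✓; ∠(KE, EU) = 90.00° ✓; |EU| = 28.50 ✓; |DU| = 55.25 ✓.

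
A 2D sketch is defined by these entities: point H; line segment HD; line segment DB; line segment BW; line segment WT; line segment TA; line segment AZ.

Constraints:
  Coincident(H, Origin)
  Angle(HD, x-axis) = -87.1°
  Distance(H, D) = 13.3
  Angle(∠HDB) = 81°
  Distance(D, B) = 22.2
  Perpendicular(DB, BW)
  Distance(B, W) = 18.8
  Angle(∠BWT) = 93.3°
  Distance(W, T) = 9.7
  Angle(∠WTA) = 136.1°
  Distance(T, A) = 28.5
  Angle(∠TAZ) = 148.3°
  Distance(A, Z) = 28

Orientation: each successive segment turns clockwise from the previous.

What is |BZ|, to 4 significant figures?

47.50

H is at the origin; HD runs at -87.1° with length 13.3, so D = (0.6729, -13.28). ∠HDB = 81.0° gives DB at 173.9° from the x-axis; with |DB| = 22.2, B = (-21.40, -10.92). DB ⟂ BW, so BW runs at 83.90°; with |BW| = 18.8, W = (-19.40, 7.770). ∠BWT = 93.3° gives WT at -2.800° from the x-axis; with |WT| = 9.7, T = (-9.715, 7.296). ∠WTA = 136.1° gives TA at -46.70° from the x-axis; with |TA| = 28.5, A = (9.831, -13.45). ∠TAZ = 148.3° gives AZ at -78.40° from the x-axis; with |AZ| = 28.0, Z = (15.46, -40.87). Then |BZ| = |Z − B| = 47.50.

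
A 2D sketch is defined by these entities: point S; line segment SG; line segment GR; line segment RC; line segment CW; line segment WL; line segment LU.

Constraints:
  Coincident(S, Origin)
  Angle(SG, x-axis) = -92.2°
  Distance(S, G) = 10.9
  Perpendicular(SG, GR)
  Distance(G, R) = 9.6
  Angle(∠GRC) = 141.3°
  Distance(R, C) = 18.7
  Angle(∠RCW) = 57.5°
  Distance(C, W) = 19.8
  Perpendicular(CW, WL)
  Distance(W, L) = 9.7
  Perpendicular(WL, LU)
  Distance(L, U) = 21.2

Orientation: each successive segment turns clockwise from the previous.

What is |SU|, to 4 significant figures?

24.08

S is at the origin; SG runs at -92.2° with length 10.9, so G = (-0.4184, -10.89). SG ⟂ GR, so GR runs at 177.8°; with |GR| = 9.6, R = (-10.01, -10.52). ∠GRC = 141.3° gives RC at 139.1° from the x-axis; with |RC| = 18.7, C = (-24.15, 1.720). ∠RCW = 57.5° gives CW at 16.60° from the x-axis; with |CW| = 19.8, W = (-5.171, 7.377). The perpendicularity gives WL at right angles to CW, so WL runs at -73.40°; with |WL| = 9.7, L = (-2.400, -1.919). WL is perpendicular to LU, so LU runs at -163.4°; with |LU| = 21.2, U = (-22.72, -7.975). Then |SU| = |U − S| = 24.08.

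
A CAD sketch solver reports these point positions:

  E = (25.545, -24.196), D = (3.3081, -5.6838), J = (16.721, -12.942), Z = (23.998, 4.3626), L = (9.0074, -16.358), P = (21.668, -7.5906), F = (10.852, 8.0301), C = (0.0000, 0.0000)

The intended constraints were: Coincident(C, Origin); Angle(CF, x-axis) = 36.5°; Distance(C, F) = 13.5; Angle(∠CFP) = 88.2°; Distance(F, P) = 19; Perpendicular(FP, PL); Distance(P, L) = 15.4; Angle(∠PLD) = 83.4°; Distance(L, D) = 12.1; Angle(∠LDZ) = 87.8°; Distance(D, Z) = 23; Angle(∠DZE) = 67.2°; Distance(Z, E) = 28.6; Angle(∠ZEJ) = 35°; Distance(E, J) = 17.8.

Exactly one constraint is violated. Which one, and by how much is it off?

Distance(E, J) = 17.8 — off by 3.50.

C = (0.00, 0.00) ✓; CF at 36.50° ✓; |CF| = 13.50 ✓; ∠CFP = 88.20° ✓; |FP| = 19.00 ✓; ∠(FP, PL) = 90.00° ✓; |PL| = 15.40 ✓; ∠PLD = 83.40° ✓; |LD| = 12.10 ✓; ∠LDZ = 87.80° ✓; |DZ| = 23.00 ✓; ∠DZE = 67.20° ✓; |ZE| = 28.60 ✓; ∠ZEJ = 35.00° ✓; |EJ| = 14.30 ✗.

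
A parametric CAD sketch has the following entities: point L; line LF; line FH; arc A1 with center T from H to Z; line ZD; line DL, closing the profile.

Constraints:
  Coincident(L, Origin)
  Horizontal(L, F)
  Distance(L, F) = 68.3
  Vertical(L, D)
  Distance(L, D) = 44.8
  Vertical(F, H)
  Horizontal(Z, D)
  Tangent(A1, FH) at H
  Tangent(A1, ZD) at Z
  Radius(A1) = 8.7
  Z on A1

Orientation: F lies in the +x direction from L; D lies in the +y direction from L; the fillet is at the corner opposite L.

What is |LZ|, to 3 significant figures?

74.6

L is at the origin; L and F share the same y with |LF| = 68.3 and F on the +x side, so F = (68.3, 0.00). LD is vertical with |LD| = 44.8 and D on the +y side, so D = (0.00, 44.8). The virtual corner opposite L is at (68.3, 44.8). Tangency of A1 to FH means the radius TH is perpendicular to FH and A1 meets ZD tangentially, so TZ is at right angles to ZD, with radius 8.7, so the center T sits 8.7 in from both sides at T = (59.6, 36.1). That places the tangent points at H = (68.3, 36.1) on FH and Z = (59.6, 44.8) on ZD. Then |LZ| = |Z − L| = 74.6.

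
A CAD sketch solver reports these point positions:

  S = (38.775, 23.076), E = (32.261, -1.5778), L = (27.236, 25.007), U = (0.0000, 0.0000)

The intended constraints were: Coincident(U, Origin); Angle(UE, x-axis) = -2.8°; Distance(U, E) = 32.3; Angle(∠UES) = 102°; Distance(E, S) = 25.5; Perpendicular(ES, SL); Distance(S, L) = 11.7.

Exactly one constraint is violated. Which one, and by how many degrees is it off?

Perpendicular(ES, SL) — off by 5.30°.

U = (0.00, 0.00) ✓; UE at -2.800° ✓; |UE| = 32.30 ✓; ∠UES = 102.0° ✓; |ES| = 25.50 ✓; ∠(ES, SL) = 95.30° ✗; |SL| = 11.70 ✓.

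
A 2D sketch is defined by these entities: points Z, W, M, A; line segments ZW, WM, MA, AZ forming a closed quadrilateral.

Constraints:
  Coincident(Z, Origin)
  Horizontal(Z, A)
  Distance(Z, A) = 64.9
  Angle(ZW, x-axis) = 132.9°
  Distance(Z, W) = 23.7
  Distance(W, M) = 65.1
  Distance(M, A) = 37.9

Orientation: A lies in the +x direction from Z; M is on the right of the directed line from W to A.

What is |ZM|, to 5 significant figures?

41.823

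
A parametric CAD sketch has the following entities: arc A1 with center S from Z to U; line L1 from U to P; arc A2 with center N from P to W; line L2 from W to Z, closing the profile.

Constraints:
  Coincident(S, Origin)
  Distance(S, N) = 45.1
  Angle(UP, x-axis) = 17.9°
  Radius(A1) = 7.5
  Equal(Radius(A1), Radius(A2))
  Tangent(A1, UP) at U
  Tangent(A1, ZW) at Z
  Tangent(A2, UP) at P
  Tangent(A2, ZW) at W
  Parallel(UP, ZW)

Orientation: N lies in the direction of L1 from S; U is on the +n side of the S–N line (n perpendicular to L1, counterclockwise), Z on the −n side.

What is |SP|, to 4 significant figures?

45.72

Tangency of A1 to both parallel lines with radius 7.5 puts U and Z at S ± 7.5·n: U = (-2.305, 7.137), Z = (2.305, -7.137). Equal radii place P and W the same way about N: P = N + 7.5·n = (40.61, 21.00), W = N − 7.5·n = (45.22, 6.725). Then |SP| = |P − S| = 45.72.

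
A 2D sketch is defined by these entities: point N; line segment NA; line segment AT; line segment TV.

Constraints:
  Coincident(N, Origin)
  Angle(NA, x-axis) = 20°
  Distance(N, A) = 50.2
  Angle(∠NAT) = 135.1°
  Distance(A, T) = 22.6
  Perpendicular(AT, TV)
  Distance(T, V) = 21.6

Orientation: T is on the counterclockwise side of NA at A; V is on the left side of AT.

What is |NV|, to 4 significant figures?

59.78

∠NAT = 135.1°, so AT runs at 20.0° + (180° − 135.1°) = 64.90° from the x-axis; with |AT| = 22.6, T = A + 22.6·(cos 64.90°, sin 64.90°) = (56.76, 37.64). AT is perpendicular to TV; with |TV| = 21.6 on the left of AT, V = T + 21.6·(-0.9056, 0.4242) = (37.20, 46.80). Then |NV| = |V − N| = 59.78.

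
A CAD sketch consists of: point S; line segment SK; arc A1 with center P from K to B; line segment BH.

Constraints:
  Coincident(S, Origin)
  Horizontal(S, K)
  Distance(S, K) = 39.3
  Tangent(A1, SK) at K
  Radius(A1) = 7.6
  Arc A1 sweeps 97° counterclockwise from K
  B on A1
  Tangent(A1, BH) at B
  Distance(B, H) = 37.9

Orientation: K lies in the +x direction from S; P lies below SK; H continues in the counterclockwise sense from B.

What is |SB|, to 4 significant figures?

32.88

S is at the origin; SK is horizontal with |SK| = 39.3 and K on the +x side, so K = (39.30, 0.000). Tangency of A1 to SK means the radius PK is perpendicular to SK, so P = K + (0, -7.6) = (39.30, -7.600). On A1, K sits at bearing 90° from P; a 97° counterclockwise sweep puts B at bearing 187°, so B = P + 7.6·(cos 187°, sin 187°) = (31.76, -8.526). Then |SB| = |B − S| = 32.88.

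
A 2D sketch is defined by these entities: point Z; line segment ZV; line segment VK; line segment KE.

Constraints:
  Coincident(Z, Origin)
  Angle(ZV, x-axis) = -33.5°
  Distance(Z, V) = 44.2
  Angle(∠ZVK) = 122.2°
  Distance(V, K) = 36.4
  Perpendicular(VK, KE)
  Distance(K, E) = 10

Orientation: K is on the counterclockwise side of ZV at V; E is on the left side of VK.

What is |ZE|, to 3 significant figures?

65.9

Z is at the origin; ZV runs at -33.5° with length 44.2, so V = 44.2·(cos -33.5°, sin -33.5°) = (36.9, -24.4). ∠ZVK = 122.2°, so VK runs at -33.5° + (180° − 122.2°) = 24.3° from the x-axis; with |VK| = 36.4, K = V + 36.4·(cos 24.3°, sin 24.3°) = (70.0, -9.42). VK is perpendicular to KE; with |KE| = 10.0 on the left of VK, E = K + 10.0·(-0.412, 0.911) = (65.9, -0.302). Then |ZE| = |E − Z| = 65.9.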